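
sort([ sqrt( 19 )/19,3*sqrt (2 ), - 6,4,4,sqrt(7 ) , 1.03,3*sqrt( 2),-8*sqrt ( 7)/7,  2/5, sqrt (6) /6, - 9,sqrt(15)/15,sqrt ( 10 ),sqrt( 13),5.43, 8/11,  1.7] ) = [  -  9, - 6, - 8*sqrt ( 7 ) /7,sqrt(19)/19,sqrt (15)/15,2/5, sqrt(6 )/6,  8/11,  1.03,1.7,sqrt(7), sqrt( 10),sqrt( 13),4,4, 3 *sqrt(2), 3 * sqrt( 2),5.43]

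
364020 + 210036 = 574056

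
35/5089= 5/727 = 0.01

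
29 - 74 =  - 45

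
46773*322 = 15060906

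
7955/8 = 994 + 3/8  =  994.38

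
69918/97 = 69918/97 = 720.80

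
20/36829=20/36829= 0.00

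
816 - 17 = 799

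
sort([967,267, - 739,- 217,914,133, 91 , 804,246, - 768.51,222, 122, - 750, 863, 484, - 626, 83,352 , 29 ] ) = [-768.51, - 750,-739, - 626, - 217, 29,83, 91,122,133,222,246,267,352, 484, 804  ,  863,914, 967 ]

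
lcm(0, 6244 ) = 0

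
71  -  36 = 35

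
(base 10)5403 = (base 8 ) 12433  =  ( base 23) a4l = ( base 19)ei7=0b1010100011011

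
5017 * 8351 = 41896967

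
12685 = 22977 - 10292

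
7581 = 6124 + 1457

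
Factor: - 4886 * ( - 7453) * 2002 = 72903546716 =2^2  *7^2 * 11^1*13^1  *  29^1 * 257^1*349^1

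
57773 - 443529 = -385756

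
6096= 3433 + 2663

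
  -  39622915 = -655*60493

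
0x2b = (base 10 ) 43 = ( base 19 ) 25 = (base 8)53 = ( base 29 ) 1e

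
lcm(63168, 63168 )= 63168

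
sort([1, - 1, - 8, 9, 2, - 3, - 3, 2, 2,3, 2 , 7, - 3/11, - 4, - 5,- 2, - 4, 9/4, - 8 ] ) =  [  -  8 , - 8, - 5 , - 4 ,-4, - 3,-3, - 2,  -  1 ,-3/11,1, 2,2, 2, 2,  9/4, 3,  7,9 ] 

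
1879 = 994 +885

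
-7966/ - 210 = 37 + 14/15 = 37.93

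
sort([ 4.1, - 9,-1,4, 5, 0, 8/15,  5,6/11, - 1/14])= [ - 9 , - 1, - 1/14, 0 , 8/15,  6/11,  4, 4.1,5, 5]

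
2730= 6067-3337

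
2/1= 2= 2.00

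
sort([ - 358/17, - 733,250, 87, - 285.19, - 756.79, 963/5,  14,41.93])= [ - 756.79 , - 733,- 285.19, - 358/17,14, 41.93, 87, 963/5,250 ]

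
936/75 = 12+12/25 = 12.48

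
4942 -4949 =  - 7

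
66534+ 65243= 131777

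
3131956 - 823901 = 2308055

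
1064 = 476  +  588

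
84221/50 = 1684 + 21/50 = 1684.42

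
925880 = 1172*790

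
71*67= 4757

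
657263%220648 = 215967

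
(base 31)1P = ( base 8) 70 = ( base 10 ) 56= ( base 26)24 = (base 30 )1q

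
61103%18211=6470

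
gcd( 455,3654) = 7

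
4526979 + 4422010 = 8948989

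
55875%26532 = 2811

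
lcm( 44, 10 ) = 220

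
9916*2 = 19832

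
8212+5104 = 13316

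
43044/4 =10761 = 10761.00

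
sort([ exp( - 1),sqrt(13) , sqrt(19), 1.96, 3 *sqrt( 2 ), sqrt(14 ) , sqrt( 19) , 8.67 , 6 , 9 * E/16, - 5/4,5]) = [  -  5/4,exp( - 1),9 * E/16,  1.96 , sqrt(13 ), sqrt(14 ),3 * sqrt( 2),sqrt( 19) , sqrt( 19 ),5,6,8.67 ] 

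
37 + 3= 40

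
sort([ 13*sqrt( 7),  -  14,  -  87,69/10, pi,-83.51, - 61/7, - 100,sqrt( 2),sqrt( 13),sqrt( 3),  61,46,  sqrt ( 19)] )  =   [-100, - 87, - 83.51, - 14 , - 61/7, sqrt ( 2),sqrt( 3 ),pi,sqrt( 13 ),sqrt(  19),69/10, 13*sqrt( 7),46,61]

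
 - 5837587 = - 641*9107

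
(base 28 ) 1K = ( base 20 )28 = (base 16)30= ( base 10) 48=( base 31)1h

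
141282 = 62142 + 79140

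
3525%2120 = 1405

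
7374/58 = 127 + 4/29 = 127.14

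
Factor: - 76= -2^2*19^1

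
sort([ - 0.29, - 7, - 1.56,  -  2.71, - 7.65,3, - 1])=[ - 7.65, - 7, - 2.71, - 1.56, - 1, - 0.29,3]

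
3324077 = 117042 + 3207035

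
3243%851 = 690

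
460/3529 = 460/3529 = 0.13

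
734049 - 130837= 603212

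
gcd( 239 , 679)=1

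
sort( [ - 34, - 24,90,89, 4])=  [ - 34, - 24,4, 89,90 ]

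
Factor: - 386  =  - 2^1*193^1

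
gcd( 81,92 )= 1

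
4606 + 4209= 8815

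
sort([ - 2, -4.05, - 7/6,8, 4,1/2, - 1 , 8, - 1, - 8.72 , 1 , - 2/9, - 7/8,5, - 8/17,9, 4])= [ -8.72, -4.05, - 2,  -  7/6 , - 1, - 1, - 7/8, -8/17, - 2/9,1/2,1,  4,  4, 5,8,8,9]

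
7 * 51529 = 360703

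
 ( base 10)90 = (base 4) 1122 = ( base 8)132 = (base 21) 46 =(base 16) 5a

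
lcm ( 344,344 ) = 344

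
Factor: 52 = 2^2*13^1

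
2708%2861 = 2708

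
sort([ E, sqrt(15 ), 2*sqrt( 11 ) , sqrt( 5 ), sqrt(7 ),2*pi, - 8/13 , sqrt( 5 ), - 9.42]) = [ -9.42 ,-8/13  ,  sqrt( 5 ), sqrt(5),sqrt( 7) , E,sqrt( 15 ), 2 * pi, 2 * sqrt( 11 ) ]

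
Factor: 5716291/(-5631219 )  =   - 3^( - 2)*7^2*11^( - 2)*43^1*2713^1*5171^(-1 )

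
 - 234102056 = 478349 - 234580405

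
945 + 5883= 6828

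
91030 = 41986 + 49044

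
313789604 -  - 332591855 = 646381459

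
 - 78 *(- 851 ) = 66378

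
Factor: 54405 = 3^3 * 5^1*13^1*31^1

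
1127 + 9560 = 10687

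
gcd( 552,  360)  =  24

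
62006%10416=9926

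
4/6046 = 2/3023 = 0.00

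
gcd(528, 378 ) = 6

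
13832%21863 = 13832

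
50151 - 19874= 30277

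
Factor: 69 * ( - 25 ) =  - 3^1 * 5^2*23^1  =  - 1725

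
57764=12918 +44846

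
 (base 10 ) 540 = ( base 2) 1000011100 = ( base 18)1C0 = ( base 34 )FU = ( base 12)390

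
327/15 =109/5= 21.80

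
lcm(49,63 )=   441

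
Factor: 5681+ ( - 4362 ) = 1319  =  1319^1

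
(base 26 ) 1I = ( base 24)1k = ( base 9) 48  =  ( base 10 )44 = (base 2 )101100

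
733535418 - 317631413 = 415904005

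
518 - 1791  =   - 1273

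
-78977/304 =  -78977/304 = - 259.79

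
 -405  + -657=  - 1062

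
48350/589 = 48350/589 = 82.09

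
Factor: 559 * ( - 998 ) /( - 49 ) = 2^1*7^( - 2)*13^1*43^1*499^1 = 557882/49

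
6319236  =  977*6468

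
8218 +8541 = 16759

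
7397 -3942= 3455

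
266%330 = 266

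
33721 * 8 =269768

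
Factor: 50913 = 3^2 * 5657^1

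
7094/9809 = 7094/9809 = 0.72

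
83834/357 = 83834/357 = 234.83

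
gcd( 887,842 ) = 1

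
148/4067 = 148/4067 = 0.04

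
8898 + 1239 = 10137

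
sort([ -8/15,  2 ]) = [ - 8/15,2]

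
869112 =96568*9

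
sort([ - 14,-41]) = [ - 41, - 14]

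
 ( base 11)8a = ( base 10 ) 98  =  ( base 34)2u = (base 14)70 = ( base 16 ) 62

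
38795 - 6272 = 32523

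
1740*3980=6925200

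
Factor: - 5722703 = -7^1*817529^1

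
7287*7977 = 58128399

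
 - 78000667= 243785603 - 321786270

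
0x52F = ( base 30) 1e7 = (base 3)1211011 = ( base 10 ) 1327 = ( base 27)1M4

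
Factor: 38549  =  7^1*5507^1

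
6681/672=9+211/224 = 9.94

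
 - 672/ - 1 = 672+0/1 = 672.00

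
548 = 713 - 165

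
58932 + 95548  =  154480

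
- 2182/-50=43 + 16/25 = 43.64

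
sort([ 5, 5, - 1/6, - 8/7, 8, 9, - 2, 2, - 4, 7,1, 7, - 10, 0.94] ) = [ - 10, - 4, - 2, - 8/7, - 1/6,  0.94,1,2,5 , 5, 7,7, 8,9]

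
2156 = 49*44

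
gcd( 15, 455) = 5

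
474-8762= -8288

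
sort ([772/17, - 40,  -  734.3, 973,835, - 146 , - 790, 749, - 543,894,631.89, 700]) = [ - 790, - 734.3,-543, - 146,-40 , 772/17, 631.89, 700,  749, 835, 894, 973 ] 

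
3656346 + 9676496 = 13332842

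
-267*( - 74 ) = 19758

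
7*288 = 2016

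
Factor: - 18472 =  - 2^3*2309^1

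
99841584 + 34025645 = 133867229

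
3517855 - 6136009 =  - 2618154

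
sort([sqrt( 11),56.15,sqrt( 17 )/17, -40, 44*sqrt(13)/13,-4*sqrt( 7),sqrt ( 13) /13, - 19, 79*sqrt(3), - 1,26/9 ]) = [-40, - 19, - 4*sqrt ( 7), - 1,sqrt ( 17 )/17,sqrt( 13)/13, 26/9  ,  sqrt( 11 ),44 *sqrt(13) /13, 56.15,79 * sqrt(3) ]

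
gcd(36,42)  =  6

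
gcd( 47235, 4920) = 15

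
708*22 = 15576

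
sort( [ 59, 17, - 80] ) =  [-80, 17,59 ] 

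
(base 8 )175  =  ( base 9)148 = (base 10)125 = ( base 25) 50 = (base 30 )45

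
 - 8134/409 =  - 20 + 46/409 = - 19.89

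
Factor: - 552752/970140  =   - 138188/242535=-  2^2 * 3^( - 1 )*  5^( - 1 )*19^( - 1) * 23^( - 1 )*37^( - 1)* 179^1 * 193^1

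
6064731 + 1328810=7393541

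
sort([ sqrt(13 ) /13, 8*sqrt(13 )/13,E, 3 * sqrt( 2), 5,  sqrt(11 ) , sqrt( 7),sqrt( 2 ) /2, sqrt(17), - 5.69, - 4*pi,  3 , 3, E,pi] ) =[  -  4*pi, - 5.69, sqrt(13) /13, sqrt(2)/2, 8 * sqrt( 13 )/13,  sqrt( 7 ), E,  E,3,3,pi,sqrt( 11 ),sqrt( 17 ),3*sqrt(2 ),  5]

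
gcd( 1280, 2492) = 4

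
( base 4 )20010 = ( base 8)1004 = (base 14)28C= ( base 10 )516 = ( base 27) j3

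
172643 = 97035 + 75608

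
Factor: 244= 2^2 * 61^1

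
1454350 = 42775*34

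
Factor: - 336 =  - 2^4 * 3^1 * 7^1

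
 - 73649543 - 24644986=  -98294529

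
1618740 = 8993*180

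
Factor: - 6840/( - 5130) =2^2*3^(  -  1 ) = 4/3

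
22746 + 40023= 62769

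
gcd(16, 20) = 4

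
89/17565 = 89/17565 = 0.01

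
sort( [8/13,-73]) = [ - 73,8/13]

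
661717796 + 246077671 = 907795467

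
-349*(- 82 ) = 28618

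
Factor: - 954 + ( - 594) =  - 2^2*3^2*43^1 = - 1548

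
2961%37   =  1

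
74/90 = 37/45=0.82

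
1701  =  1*1701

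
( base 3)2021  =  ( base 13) 49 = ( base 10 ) 61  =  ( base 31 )1U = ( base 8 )75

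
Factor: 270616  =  2^3*33827^1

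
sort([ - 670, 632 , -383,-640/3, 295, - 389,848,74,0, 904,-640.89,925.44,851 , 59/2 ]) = [- 670,-640.89, - 389,-383, - 640/3,  0,59/2, 74,295, 632,848,  851,904, 925.44 ]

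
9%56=9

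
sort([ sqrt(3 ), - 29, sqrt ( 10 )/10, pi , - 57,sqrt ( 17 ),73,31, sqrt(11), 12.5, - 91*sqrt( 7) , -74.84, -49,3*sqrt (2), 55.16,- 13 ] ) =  [ - 91*sqrt( 7), - 74.84,  -  57,-49, - 29, - 13, sqrt( 10)/10, sqrt(3 ),pi, sqrt ( 11 ), sqrt( 17), 3*sqrt( 2 ), 12.5, 31,55.16, 73 ] 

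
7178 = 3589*2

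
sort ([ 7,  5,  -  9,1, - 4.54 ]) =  [ - 9, - 4.54, 1, 5,7]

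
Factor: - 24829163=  - 17^1 * 409^1*3571^1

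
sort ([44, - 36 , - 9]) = [ - 36  ,-9, 44]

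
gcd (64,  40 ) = 8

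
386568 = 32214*12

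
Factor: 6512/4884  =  4/3 = 2^2*3^(-1 ) 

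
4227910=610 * 6931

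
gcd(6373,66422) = 1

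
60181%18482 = 4735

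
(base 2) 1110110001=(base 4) 32301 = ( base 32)TH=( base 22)1KL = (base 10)945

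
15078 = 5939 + 9139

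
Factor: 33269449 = 33269449^1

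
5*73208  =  366040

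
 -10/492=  - 1 + 241/246  =  - 0.02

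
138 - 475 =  - 337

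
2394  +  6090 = 8484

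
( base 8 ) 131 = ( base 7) 155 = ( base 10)89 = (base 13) 6b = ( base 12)75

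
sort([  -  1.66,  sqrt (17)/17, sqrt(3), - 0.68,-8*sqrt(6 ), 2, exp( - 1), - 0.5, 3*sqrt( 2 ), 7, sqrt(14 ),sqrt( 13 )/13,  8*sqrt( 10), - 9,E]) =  [-8*sqrt (6), - 9, - 1.66  , - 0.68 , - 0.5,sqrt(17) /17, sqrt (13)/13,exp (-1 ),sqrt(3),2,  E,sqrt(14), 3*sqrt(2), 7,  8*sqrt(10)]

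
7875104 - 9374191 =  - 1499087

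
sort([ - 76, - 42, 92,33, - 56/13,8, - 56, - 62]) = [ - 76, - 62, - 56, - 42, - 56/13, 8,  33, 92]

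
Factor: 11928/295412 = 2982/73853 = 2^1*3^1*7^1*13^(- 2)*19^( - 1)*23^(-1) * 71^1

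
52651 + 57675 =110326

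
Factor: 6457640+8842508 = 15300148 = 2^2 *389^1*9833^1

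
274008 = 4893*56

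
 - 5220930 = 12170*( - 429) 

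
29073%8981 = 2130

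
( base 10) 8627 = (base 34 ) 7fp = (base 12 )4BAB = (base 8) 20663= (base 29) A7E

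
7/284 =7/284 = 0.02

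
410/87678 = 205/43839 = 0.00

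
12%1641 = 12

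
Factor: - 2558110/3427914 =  - 3^( - 1 )* 5^1*7^(- 1 ) * 17^( - 1)*491^1*521^1*4801^( - 1)= - 1279055/1713957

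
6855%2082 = 609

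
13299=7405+5894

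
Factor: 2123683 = 2123683^1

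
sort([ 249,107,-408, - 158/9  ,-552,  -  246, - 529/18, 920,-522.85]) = [ - 552 , -522.85, - 408, - 246,- 529/18 , - 158/9,107,  249, 920 ] 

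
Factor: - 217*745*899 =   -  5^1*  7^1*29^1*31^2*149^1 = -145336835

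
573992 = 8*71749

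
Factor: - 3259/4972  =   - 2^ ( - 2)*11^( - 1)*113^( - 1)*3259^1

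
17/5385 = 17/5385=0.00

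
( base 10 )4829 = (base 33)4eb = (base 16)12DD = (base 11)36a0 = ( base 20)C19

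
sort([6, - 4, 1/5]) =[ - 4,  1/5, 6 ] 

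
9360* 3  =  28080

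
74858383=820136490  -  745278107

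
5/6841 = 5/6841 = 0.00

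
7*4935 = 34545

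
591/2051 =591/2051= 0.29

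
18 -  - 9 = 27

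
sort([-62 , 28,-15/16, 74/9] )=[  -  62,- 15/16, 74/9,  28] 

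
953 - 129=824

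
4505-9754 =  - 5249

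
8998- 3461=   5537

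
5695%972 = 835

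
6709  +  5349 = 12058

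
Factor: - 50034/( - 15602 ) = 3^1*29^( - 1)*31^1 = 93/29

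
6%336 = 6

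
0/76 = 0 = 0.00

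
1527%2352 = 1527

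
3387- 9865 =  - 6478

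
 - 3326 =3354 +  - 6680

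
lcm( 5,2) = 10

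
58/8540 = 29/4270 = 0.01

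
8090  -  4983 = 3107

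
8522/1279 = 6 + 848/1279= 6.66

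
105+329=434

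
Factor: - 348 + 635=287 = 7^1*41^1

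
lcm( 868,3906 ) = 7812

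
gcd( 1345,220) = 5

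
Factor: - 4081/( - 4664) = 2^( - 3) * 7^1 = 7/8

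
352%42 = 16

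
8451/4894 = 1  +  3557/4894  =  1.73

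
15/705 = 1/47 = 0.02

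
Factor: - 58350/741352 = - 2^ ( - 2)* 3^1 * 5^2*389^1*92669^( - 1 )=- 29175/370676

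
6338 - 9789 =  - 3451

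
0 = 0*85719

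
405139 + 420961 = 826100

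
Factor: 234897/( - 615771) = -3^(-1)*277^( - 1)*317^1 = - 317/831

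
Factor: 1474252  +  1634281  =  19^1 * 47^1*59^2 = 3108533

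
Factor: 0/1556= 0^1 = 0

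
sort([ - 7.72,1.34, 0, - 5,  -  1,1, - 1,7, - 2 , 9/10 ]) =[ - 7.72, -5, - 2, - 1, - 1, 0, 9/10 , 1,1.34,7]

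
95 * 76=7220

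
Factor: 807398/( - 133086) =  - 3^ ( - 1 )*17^1*41^( - 1 ) * 541^( - 1 )*23747^1 = - 403699/66543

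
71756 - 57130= 14626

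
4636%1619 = 1398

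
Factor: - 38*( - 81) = 2^1 * 3^4*19^1 = 3078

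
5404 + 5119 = 10523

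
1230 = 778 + 452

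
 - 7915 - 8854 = - 16769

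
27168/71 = 27168/71 = 382.65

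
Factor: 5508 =2^2 *3^4*17^1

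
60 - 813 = - 753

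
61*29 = 1769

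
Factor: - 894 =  - 2^1*3^1*149^1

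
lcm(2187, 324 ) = 8748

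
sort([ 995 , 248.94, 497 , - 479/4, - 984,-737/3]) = [ - 984, - 737/3,-479/4, 248.94, 497 , 995] 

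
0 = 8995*0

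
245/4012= 245/4012= 0.06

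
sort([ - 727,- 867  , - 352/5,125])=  [ - 867,  -  727, - 352/5, 125]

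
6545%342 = 47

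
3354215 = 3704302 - 350087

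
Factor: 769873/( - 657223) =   -  7^( - 1)*13^1*59221^1*93889^( - 1 ) 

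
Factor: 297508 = 2^2*74377^1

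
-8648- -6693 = - 1955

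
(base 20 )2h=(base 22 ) 2d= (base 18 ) 33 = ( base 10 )57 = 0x39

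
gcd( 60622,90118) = 2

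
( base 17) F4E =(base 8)10501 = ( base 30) 4R7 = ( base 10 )4417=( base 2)1000101000001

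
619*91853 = 56857007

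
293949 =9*32661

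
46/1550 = 23/775 = 0.03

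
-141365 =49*( - 2885 ) 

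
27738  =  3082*9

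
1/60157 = 1/60157  =  0.00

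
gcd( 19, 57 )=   19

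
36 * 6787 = 244332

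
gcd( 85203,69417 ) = 9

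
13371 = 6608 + 6763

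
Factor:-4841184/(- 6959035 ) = 2^5*3^1 * 5^( - 1)*17^( - 1)*19^ (-1)*31^( - 1)*139^(  -  1)*211^1*239^1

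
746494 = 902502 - 156008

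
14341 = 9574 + 4767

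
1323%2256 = 1323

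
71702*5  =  358510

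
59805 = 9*6645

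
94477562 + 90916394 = 185393956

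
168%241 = 168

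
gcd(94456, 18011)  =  1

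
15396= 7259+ 8137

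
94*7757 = 729158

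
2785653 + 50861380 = 53647033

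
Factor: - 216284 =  - 2^2*139^1*389^1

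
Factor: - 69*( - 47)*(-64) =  - 2^6*3^1*23^1*47^1=- 207552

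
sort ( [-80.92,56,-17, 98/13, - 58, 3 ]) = [ - 80.92,  -  58, - 17, 3,98/13,56]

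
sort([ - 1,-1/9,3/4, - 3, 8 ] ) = [ -3, - 1  ,-1/9, 3/4,8]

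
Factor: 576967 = 576967^1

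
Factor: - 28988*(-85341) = 2^2*3^1*7247^1*28447^1 = 2473864908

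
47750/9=47750/9= 5305.56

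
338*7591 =2565758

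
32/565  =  32/565 = 0.06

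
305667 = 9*33963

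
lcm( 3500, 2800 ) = 14000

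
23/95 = 23/95 = 0.24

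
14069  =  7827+6242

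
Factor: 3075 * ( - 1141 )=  -3508575 = -3^1*5^2 * 7^1*41^1*163^1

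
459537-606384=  - 146847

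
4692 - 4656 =36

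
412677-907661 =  - 494984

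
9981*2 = 19962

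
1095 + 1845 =2940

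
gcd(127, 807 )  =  1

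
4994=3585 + 1409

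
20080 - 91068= - 70988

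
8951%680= 111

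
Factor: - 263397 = - 3^1*19^1*4621^1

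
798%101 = 91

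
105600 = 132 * 800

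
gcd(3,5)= 1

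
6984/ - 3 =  - 2328 + 0/1= -2328.00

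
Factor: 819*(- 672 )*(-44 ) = 2^7 * 3^3 * 7^2*11^1*13^1=24216192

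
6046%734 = 174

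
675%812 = 675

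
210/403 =210/403 = 0.52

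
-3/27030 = -1 + 9009/9010= - 0.00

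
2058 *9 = 18522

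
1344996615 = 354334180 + 990662435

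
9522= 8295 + 1227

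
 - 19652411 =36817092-56469503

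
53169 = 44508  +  8661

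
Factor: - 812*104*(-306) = 2^6 *3^2 *7^1*13^1*17^1*29^1=25841088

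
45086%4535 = 4271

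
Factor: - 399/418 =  - 2^(-1)*3^1*7^1*11^(  -  1) =- 21/22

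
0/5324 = 0 =0.00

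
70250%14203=13438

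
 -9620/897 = -740/69   =  - 10.72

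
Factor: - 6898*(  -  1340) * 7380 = 68215701600  =  2^5*3^2*5^2*41^1 * 67^1*3449^1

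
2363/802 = 2 + 759/802 = 2.95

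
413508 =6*68918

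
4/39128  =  1/9782=   0.00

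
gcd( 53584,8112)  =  16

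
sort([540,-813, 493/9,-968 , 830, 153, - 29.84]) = [ - 968,-813,  -  29.84,493/9, 153,540, 830 ]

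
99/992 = 99/992 = 0.10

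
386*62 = 23932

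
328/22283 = 328/22283 = 0.01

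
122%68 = 54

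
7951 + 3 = 7954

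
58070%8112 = 1286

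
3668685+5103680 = 8772365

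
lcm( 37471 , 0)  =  0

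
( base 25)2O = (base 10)74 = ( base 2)1001010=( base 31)2C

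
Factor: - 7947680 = -2^5*5^1 * 13^1 * 3821^1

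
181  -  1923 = -1742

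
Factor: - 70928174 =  - 2^1*35464087^1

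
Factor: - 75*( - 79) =5925 = 3^1 * 5^2*79^1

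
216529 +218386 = 434915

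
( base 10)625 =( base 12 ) 441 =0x271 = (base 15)2ba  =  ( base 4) 21301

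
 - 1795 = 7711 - 9506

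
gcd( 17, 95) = 1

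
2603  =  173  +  2430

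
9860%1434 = 1256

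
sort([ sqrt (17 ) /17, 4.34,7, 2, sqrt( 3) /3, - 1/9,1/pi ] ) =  [ - 1/9, sqrt(17 )/17,  1/pi,sqrt(3 ) /3,2, 4.34, 7 ]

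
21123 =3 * 7041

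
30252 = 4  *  7563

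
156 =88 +68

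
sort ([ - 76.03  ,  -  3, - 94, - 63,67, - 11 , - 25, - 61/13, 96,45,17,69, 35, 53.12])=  [ - 94,  -  76.03,  -  63, - 25, - 11, - 61/13 , - 3,17, 35, 45,53.12, 67, 69, 96 ]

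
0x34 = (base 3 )1221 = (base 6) 124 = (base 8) 64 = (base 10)52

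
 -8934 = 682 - 9616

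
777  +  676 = 1453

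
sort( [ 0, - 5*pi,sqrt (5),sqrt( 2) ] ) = [ - 5*pi,0,sqrt( 2),  sqrt ( 5 ) ] 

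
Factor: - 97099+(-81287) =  - 2^1*3^1*13^1  *  2287^1 = - 178386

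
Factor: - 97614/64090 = -3^2 * 5^ (- 1 )*11^1 * 13^( - 1) = - 99/65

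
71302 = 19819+51483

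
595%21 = 7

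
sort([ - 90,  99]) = [ - 90,99] 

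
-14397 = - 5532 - 8865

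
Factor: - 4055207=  - 13^1*47^1 * 6637^1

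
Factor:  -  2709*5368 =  - 2^3*3^2*7^1* 11^1 * 43^1*61^1 = -  14541912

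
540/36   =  15 = 15.00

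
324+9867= 10191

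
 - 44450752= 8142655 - 52593407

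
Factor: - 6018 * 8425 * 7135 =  - 2^1* 3^1* 5^3*17^1  *  59^1*337^1* 1427^1=-  361756272750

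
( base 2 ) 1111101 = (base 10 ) 125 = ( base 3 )11122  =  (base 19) 6B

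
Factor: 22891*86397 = 1977713727 = 3^1*11^1 * 31^1*929^1*2081^1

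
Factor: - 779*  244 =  - 2^2*19^1*41^1*61^1 = - 190076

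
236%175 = 61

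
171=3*57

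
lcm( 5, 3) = 15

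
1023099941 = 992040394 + 31059547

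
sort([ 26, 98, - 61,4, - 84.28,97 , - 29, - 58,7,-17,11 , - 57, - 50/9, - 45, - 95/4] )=[ - 84.28, - 61, - 58, - 57, - 45,-29  , - 95/4,  -  17, - 50/9,4, 7,11, 26,97,98]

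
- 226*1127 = - 254702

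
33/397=33/397=0.08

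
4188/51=1396/17=82.12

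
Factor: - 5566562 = - 2^1*2783281^1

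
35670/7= 5095 + 5/7 = 5095.71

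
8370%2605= 555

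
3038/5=3038/5 = 607.60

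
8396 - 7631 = 765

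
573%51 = 12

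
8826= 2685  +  6141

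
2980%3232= 2980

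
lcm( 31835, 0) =0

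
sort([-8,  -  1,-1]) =[ - 8,-1, - 1]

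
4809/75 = 1603/25= 64.12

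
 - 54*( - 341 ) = 18414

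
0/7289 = 0 = 0.00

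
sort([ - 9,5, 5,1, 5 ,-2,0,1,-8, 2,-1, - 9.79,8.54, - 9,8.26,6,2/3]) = [-9.79, - 9,-9, - 8,- 2, - 1,0,2/3, 1,1 , 2,5, 5, 5, 6,8.26,8.54 ] 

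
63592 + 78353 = 141945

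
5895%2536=823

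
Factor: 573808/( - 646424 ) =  - 2^1 * 35863^1*80803^( - 1)  =  - 71726/80803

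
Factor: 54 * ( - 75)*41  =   - 166050 = - 2^1*3^4 * 5^2*41^1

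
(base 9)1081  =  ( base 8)1442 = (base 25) 172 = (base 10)802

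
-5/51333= -5/51333 =- 0.00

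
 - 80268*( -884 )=70956912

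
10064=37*272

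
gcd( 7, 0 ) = 7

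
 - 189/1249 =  - 1 + 1060/1249 = -  0.15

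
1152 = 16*72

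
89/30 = 2 + 29/30 = 2.97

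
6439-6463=  -  24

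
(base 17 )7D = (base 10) 132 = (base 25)57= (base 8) 204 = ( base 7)246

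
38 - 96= - 58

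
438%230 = 208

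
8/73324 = 2/18331 = 0.00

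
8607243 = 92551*93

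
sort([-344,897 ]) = [  -  344, 897]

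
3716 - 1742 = 1974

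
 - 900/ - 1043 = 900/1043 = 0.86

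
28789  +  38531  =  67320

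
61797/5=61797/5 = 12359.40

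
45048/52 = 11262/13 = 866.31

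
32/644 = 8/161 =0.05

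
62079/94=62079/94 = 660.41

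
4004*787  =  3151148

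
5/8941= 5/8941 =0.00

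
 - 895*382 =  - 341890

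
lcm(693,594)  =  4158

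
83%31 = 21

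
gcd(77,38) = 1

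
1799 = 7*257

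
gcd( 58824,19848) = 24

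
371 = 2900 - 2529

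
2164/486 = 1082/243=4.45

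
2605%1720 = 885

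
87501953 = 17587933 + 69914020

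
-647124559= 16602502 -663727061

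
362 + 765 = 1127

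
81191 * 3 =243573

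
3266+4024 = 7290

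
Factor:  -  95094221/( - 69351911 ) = 19^1 * 719^1 *6961^1*69351911^( - 1 )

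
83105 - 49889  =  33216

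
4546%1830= 886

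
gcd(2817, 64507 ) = 1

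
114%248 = 114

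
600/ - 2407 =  - 600/2407 = -0.25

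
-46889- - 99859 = 52970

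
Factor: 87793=87793^1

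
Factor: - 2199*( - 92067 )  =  202455333 = 3^2*733^1 * 30689^1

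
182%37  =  34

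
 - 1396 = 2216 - 3612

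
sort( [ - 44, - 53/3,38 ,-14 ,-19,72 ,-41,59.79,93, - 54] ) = [ - 54,-44, - 41, - 19,  -  53/3, - 14, 38,59.79,72,93]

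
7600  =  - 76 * ( - 100 )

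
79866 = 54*1479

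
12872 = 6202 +6670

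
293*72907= 21361751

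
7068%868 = 124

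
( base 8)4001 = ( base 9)2726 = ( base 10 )2049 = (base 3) 2210220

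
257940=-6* (-42990) 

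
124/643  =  124/643 = 0.19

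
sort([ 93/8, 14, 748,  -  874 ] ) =[  -  874,93/8,  14, 748] 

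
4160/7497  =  4160/7497 = 0.55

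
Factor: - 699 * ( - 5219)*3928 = 14329662168 =2^3 * 3^1*17^1*233^1*307^1*491^1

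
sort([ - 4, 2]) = [ - 4, 2] 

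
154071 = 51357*3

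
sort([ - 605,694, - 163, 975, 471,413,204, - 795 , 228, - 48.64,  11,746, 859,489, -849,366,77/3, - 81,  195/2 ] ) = [ - 849, - 795, - 605, - 163, - 81, - 48.64,11, 77/3, 195/2, 204,228,366,413,471, 489,694,746, 859,975] 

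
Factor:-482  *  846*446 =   -  2^3*3^2* 47^1*223^1 * 241^1 =- 181866312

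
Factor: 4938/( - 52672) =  - 2^( - 5)*3^1 = - 3/32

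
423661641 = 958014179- 534352538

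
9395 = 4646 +4749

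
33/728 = 33/728 = 0.05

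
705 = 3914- 3209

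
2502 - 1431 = 1071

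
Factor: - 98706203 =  - 3697^1* 26699^1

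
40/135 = 8/27 = 0.30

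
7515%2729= 2057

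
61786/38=30893/19 = 1625.95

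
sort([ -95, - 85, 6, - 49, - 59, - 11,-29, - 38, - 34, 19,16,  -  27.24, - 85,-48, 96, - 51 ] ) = [-95,- 85  , - 85, - 59, - 51,  -  49 ,-48,  -  38, - 34, - 29, - 27.24,  -  11,  6,  16, 19, 96]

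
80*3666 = 293280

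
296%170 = 126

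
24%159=24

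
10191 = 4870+5321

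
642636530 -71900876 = 570735654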